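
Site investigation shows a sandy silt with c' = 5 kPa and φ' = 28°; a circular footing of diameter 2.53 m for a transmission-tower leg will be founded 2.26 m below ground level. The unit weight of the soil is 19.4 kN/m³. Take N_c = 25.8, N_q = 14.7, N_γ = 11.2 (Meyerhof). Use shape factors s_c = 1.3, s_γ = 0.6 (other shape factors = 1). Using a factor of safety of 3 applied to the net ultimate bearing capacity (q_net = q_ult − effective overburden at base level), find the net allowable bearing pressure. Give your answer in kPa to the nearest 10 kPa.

q_all(net) ≈ 310 kPa

Overburden at base level: q = 19.4 × 2.26 = 43.844 kPa.
Cohesion term c·N_c·s_c = 5 × 25.8 × 1.3 = 167.7 kPa; surcharge term q·N_q = 43.844 × 14.7 = 644.51 kPa; self-weight term 0.5·γ·B·N_γ·s_γ = 0.5 × 19.4 × 2.53 × 11.2 × 0.6 = 164.92 kPa.
q_ult = 167.7 + 644.51 + 164.92 = 977.12 kPa.
Net ultimate: q_net = 977.12 − 43.844 = 933.28 kPa.
q_all(net) = 933.28 / 3 = 311.09 kPa.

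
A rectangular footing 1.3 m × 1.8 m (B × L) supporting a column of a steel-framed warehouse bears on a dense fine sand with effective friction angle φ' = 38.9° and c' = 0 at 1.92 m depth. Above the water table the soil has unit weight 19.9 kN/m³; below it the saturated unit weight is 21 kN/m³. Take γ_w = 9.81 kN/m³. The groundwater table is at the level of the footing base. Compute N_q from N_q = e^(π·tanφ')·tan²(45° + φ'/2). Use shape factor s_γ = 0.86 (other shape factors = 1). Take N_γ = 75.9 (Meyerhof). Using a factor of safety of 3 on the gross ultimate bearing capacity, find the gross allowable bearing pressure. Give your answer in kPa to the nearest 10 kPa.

N_q = e^(π·tan38.9°)·tan²(64.45°) = 55.2.
Effective surcharge at the founding depth q = γ·D_f = 19.9 × 1.92 = 38.208 kPa.
The water table coincides with the base, so in the self-weight term γ → γ' = 11.19 kN/m³.
q_ult = q·N_q + 0.5·γ·B·N_γ·s_γ
     = 38.208 × 55.204 + 0.5 × 11.19 × 1.3 × 75.9 × 0.86
     = 2109.2 + 474.77 = 2584 kPa.
q_all = 2584 / 3 = 861.34 kPa.

q_all ≈ 860 kPa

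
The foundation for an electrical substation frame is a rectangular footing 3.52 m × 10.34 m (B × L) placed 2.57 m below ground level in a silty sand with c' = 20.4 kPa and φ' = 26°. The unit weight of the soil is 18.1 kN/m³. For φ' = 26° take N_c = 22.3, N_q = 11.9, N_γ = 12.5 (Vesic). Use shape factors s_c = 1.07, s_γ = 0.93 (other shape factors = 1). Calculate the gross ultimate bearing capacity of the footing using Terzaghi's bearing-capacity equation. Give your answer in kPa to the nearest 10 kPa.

Effective surcharge at the founding depth q = γ·D_f = 18.1 × 2.57 = 46.517 kPa.
q_ult = c·N_c·s_c + q·N_q + 0.5·γ·B·N_γ·s_γ
     = 20.4 × 22.3 × 1.07 + 46.517 × 11.9 + 0.5 × 18.1 × 3.52 × 12.5 × 0.93
     = 486.76 + 553.55 + 370.33 = 1410.6 kPa.

q_ult ≈ 1410 kPa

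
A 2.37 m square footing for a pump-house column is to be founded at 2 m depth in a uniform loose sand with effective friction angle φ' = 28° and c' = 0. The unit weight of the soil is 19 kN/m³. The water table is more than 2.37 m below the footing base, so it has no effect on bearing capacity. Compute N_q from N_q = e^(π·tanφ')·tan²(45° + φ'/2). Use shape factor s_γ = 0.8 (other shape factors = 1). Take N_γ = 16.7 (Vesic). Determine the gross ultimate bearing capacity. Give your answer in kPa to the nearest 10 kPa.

q_ult ≈ 860 kPa

tan28° = 0.5317, so N_q = e^(π×0.5317)·tan²(59°) = 5.314 × 2.77 = 14.72.
q = γ·D_f = 19 × 2 = 38 kPa.
q·N_q = 38 × 14.72 = 559.36 kPa
0.5·γ·B·N_γ·s_γ = 0.5 × 19 × 2.37 × 16.7 × 0.8 = 300.8 kPa
q_ult = 559.36 + 300.8 = 860.16 kPa.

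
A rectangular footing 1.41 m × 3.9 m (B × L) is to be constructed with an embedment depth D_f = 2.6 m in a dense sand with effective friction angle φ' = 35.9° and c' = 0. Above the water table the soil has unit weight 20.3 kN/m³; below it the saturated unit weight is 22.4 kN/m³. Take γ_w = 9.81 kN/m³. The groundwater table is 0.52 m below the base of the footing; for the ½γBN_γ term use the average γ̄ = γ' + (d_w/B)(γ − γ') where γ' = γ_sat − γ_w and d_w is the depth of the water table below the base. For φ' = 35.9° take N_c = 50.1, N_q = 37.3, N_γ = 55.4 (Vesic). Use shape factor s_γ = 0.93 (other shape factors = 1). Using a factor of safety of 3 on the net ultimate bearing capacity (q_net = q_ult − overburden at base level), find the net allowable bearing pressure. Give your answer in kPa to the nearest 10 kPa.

Overburden at base level: q = 20.3 × 2.6 = 52.78 kPa.
The water table is 0.52 m below the base (< B = 1.41 m), so the ½γBN_γ term uses γ̄ = γ' + (d_w/B)(γ − γ') = 12.59 + (0.52/1.41)(20.3 − 12.59) = 15.433 kN/m³.
Surcharge term q·N_q = 52.78 × 37.3 = 1968.7 kPa; self-weight term 0.5·γ·B·N_γ·s_γ = 0.5 × 15.433 × 1.41 × 55.4 × 0.93 = 560.59 kPa.
q_ult = 1968.7 + 560.59 = 2529.3 kPa.
q_net = 2529.3 − 52.78 = 2476.5 kPa.
q_all(net) = 2476.5 / 3 = 825.5 kPa.

q_all(net) ≈ 830 kPa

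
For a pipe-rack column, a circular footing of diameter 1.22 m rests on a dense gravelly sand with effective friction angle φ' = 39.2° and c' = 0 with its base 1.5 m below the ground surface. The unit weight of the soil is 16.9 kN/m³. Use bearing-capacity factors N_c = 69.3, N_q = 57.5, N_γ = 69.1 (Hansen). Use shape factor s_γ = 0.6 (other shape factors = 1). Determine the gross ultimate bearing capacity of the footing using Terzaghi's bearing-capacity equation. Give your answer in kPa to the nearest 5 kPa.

Effective surcharge at the founding depth q = γ·D_f = 16.9 × 1.5 = 25.35 kPa.
q_ult = q·N_q + 0.5·γ·B·N_γ·s_γ
     = 25.35 × 57.5 + 0.5 × 16.9 × 1.22 × 69.1 × 0.6
     = 1457.6 + 427.41 = 1885 kPa.

q_ult ≈ 1885 kPa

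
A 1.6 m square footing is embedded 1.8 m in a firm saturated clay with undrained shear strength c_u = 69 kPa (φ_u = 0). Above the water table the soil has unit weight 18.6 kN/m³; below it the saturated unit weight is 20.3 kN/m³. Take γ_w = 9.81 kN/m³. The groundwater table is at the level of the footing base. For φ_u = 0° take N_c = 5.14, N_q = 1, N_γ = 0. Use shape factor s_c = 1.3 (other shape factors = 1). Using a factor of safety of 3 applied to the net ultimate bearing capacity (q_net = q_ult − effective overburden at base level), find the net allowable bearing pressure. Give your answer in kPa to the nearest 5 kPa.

q_all(net) ≈ 155 kPa

Overburden at base level: q = 18.6 × 1.8 = 33.48 kPa.
Cohesion term c·N_c·s_c = 69 × 5.14 × 1.3 = 461.06 kPa; surcharge term q·N_q = 33.48 × 1 = 33.48 kPa.
q_ult = 461.06 + 33.48 = 494.54 kPa.
Net ultimate: q_net = 494.54 − 33.48 = 461.06 kPa.
q_all(net) = 461.06 / 3 = 153.69 kPa.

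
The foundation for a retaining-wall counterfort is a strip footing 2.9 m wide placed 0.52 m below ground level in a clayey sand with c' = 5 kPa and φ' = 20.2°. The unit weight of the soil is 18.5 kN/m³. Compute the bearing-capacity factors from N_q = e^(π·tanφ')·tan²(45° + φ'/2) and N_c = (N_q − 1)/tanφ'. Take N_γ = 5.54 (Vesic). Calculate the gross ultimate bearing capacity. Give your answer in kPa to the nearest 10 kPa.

tan20.2° = 0.3679, so N_q = e^(π×0.3679)·tan²(55.1°) = 3.177 × 2.055 = 6.53.
N_c = (6.53 − 1)/tan20.2° = 15.02.
q = γ·D_f = 18.5 × 0.52 = 9.62 kPa.
c·N_c = 5 × 15.024 = 75.121 kPa
q·N_q = 9.62 × 6.5278 = 62.798 kPa
0.5·γ·B·N_γ = 0.5 × 18.5 × 2.9 × 5.54 = 148.61 kPa
q_ult = 75.121 + 62.798 + 148.61 = 286.53 kPa.

q_ult ≈ 290 kPa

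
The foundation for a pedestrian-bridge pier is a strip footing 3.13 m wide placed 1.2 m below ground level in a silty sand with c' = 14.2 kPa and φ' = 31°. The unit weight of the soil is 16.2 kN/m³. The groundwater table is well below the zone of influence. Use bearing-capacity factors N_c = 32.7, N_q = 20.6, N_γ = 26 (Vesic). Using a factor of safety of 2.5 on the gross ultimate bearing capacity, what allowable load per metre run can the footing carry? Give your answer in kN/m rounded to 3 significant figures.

Effective surcharge at the founding depth q = γ·D_f = 16.2 × 1.2 = 19.44 kPa.
q_ult = c·N_c + q·N_q + 0.5·γ·B·N_γ
     = 14.2 × 32.7 + 19.44 × 20.6 + 0.5 × 16.2 × 3.13 × 26
     = 464.34 + 400.46 + 659.18 = 1524 kPa.
Gross allowable pressure q_all = 1524 / 2.5 = 609.59 kPa.
Allowable wall load = q_all × B = 609.59 × 3.13 = 1908 kN per metre run.

≈ 1910 kN/m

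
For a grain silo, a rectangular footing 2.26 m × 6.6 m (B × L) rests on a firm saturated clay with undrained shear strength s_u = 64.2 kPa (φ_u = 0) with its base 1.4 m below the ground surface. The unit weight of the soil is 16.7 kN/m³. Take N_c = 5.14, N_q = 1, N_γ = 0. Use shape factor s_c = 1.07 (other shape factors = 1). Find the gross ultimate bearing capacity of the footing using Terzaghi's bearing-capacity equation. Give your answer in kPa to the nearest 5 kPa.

Overburden at base level: q = 16.7 × 1.4 = 23.38 kPa.
Cohesion term c·N_c·s_c = 64.2 × 5.14 × 1.07 = 353.09 kPa; surcharge term q·N_q = 23.38 × 1 = 23.38 kPa.
q_ult = 353.09 + 23.38 = 376.47 kPa.

q_ult ≈ 375 kPa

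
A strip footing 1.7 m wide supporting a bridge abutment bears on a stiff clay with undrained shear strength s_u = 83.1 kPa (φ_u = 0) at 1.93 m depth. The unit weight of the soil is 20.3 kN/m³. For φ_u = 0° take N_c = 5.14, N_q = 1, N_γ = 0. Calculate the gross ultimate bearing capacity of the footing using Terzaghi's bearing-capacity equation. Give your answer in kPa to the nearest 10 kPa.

q = γ·D_f = 20.3 × 1.93 = 39.179 kPa.
c·N_c = 83.1 × 5.14 = 427.13 kPa
q·N_q = 39.179 × 1 = 39.179 kPa
q_ult = 427.13 + 39.179 = 466.31 kPa.

q_ult ≈ 470 kPa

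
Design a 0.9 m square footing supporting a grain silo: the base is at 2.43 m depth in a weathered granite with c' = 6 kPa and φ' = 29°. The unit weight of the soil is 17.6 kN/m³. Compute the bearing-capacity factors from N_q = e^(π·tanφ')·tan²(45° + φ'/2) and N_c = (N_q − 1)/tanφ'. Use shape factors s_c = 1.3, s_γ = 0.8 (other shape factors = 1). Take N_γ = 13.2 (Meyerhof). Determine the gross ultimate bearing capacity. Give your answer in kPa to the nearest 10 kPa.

tan29° = 0.5543, so N_q = e^(π×0.5543)·tan²(59.5°) = 5.705 × 2.882 = 16.44.
N_c = (16.44 − 1)/tan29° = 27.86.
q = γ·D_f = 17.6 × 2.43 = 42.768 kPa.
c·N_c·s_c = 6 × 27.86 × 1.3 = 217.31 kPa
q·N_q = 42.768 × 16.443 = 703.25 kPa
0.5·γ·B·N_γ·s_γ = 0.5 × 17.6 × 0.9 × 13.2 × 0.8 = 83.635 kPa
q_ult = 217.31 + 703.25 + 83.635 = 1004.2 kPa.

q_ult ≈ 1000 kPa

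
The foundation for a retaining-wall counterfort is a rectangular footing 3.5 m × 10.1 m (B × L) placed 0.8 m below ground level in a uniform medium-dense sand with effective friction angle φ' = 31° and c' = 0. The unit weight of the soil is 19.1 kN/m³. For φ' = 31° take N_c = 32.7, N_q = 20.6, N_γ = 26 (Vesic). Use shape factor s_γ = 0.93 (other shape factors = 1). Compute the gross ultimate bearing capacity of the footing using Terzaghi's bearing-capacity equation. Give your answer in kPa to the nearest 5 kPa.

q_ult ≈ 1125 kPa

Overburden at base level: q = 19.1 × 0.8 = 15.28 kPa.
Surcharge term q·N_q = 15.28 × 20.6 = 314.77 kPa; self-weight term 0.5·γ·B·N_γ·s_γ = 0.5 × 19.1 × 3.5 × 26 × 0.93 = 808.22 kPa.
q_ult = 314.77 + 808.22 = 1123 kPa.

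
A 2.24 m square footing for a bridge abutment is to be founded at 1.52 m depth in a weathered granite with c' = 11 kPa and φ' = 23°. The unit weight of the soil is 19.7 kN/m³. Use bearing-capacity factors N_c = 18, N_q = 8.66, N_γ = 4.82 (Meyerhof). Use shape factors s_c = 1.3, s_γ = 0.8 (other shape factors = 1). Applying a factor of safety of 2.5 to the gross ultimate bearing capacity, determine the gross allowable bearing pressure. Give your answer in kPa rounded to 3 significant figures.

Effective surcharge at the founding depth q = γ·D_f = 19.7 × 1.52 = 29.944 kPa.
q_ult = c·N_c·s_c + q·N_q + 0.5·γ·B·N_γ·s_γ
     = 11 × 18 × 1.3 + 29.944 × 8.66 + 0.5 × 19.7 × 2.24 × 4.82 × 0.8
     = 257.4 + 259.32 + 85.079 = 601.79 kPa.
q_all = q_ult / FS = 601.79 / 2.5 = 240.72 kPa.

q_all ≈ 241 kPa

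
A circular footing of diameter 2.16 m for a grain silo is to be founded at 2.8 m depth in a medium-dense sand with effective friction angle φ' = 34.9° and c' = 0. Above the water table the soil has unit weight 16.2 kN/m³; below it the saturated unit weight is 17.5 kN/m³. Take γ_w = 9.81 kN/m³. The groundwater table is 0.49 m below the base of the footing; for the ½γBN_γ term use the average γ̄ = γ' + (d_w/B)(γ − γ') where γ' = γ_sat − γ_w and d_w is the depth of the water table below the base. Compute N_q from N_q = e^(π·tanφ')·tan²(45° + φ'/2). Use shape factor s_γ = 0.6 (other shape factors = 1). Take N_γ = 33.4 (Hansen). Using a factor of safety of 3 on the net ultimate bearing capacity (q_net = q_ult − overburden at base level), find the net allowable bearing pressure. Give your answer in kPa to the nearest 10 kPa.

N_q = e^(π·tan34.9°)·tan²(62.45°) = 32.89.
q = γ·D_f = 16.2 × 2.8 = 45.36 kPa.
γ' = 7.69 kN/m³; averaging over the depth B below the base, γ̄ = γ' + (d_w/B)(γ − γ') = 9.6205 kN/m³.
q·N_q = 45.36 × 32.885 = 1491.7 kPa
0.5·γ·B·N_γ·s_γ = 0.5 × 9.6205 × 2.16 × 33.4 × 0.6 = 208.22 kPa
q_ult = 1491.7 + 208.22 = 1699.9 kPa.
q_net = 1699.9 − 45.36 = 1654.5 kPa.
q_all(net) = 1654.5 / 3 = 551.51 kPa.

q_all(net) ≈ 550 kPa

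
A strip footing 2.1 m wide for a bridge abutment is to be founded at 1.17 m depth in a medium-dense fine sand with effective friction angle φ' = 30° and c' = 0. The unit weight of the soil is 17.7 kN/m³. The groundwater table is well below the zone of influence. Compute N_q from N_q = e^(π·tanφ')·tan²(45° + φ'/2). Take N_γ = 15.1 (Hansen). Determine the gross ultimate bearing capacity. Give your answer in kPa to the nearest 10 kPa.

tan30° = 0.5774, so N_q = e^(π×0.5774)·tan²(60°) = 6.134 × 3.0 = 18.4.
q = γ·D_f = 17.7 × 1.17 = 20.709 kPa.
q·N_q = 20.709 × 18.401 = 381.07 kPa
0.5·γ·B·N_γ = 0.5 × 17.7 × 2.1 × 15.1 = 280.63 kPa
q_ult = 381.07 + 280.63 = 661.7 kPa.

q_ult ≈ 660 kPa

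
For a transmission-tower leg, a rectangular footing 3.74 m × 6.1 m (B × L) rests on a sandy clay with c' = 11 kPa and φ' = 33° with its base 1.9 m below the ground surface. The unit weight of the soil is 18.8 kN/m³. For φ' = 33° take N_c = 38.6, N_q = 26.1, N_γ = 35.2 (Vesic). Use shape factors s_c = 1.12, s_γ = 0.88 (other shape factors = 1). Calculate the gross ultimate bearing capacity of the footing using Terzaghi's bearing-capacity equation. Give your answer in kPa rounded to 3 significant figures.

q_ult ≈ 2500 kPa

Overburden at base level: q = 18.8 × 1.9 = 35.72 kPa.
Cohesion term c·N_c·s_c = 11 × 38.6 × 1.12 = 475.55 kPa; surcharge term q·N_q = 35.72 × 26.1 = 932.29 kPa; self-weight term 0.5·γ·B·N_γ·s_γ = 0.5 × 18.8 × 3.74 × 35.2 × 0.88 = 1089 kPa.
q_ult = 475.55 + 932.29 + 1089 = 2496.8 kPa.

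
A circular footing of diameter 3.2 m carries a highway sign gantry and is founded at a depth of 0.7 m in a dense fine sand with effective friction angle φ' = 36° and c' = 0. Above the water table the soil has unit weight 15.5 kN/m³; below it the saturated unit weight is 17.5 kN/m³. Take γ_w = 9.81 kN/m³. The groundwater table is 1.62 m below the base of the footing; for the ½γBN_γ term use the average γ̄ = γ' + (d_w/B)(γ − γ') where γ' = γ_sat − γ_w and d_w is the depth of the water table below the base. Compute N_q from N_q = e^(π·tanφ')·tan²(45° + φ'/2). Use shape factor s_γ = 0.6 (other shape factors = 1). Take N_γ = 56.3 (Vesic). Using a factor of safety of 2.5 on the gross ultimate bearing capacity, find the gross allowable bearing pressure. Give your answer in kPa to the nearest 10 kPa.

N_q = e^(π·tan36°)·tan²(63°) = 37.75.
Overburden at base level: q = 15.5 × 0.7 = 10.85 kPa.
The water table is 1.62 m below the base (< B = 3.2 m), so the ½γBN_γ term uses γ̄ = γ' + (d_w/B)(γ − γ') = 7.69 + (1.62/3.2)(15.5 − 7.69) = 11.644 kN/m³.
Surcharge term q·N_q = 10.85 × 37.752 = 409.61 kPa; self-weight term 0.5·γ·B·N_γ·s_γ = 0.5 × 11.644 × 3.2 × 56.3 × 0.6 = 629.32 kPa.
q_ult = 409.61 + 629.32 = 1038.9 kPa.
q_all = 1038.9 / 2.5 = 415.58 kPa.

q_all ≈ 420 kPa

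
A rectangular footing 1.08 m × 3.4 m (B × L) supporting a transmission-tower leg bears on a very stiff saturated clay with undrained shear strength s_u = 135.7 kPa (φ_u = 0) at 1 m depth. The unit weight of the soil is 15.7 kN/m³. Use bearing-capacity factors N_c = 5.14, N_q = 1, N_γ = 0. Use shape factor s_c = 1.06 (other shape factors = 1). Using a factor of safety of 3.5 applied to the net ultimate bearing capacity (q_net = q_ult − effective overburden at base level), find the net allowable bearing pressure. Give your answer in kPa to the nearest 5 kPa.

q_all(net) ≈ 210 kPa

Effective surcharge at the founding depth q = γ·D_f = 15.7 × 1 = 15.7 kPa.
q_ult = c·N_c·s_c + q·N_q
     = 135.7 × 5.14 × 1.06 + 15.7 × 1
     = 739.35 + 15.7 = 755.05 kPa.
Net ultimate: q_net = 755.05 − 15.7 = 739.35 kPa.
q_all(net) = 739.35 / 3.5 = 211.24 kPa.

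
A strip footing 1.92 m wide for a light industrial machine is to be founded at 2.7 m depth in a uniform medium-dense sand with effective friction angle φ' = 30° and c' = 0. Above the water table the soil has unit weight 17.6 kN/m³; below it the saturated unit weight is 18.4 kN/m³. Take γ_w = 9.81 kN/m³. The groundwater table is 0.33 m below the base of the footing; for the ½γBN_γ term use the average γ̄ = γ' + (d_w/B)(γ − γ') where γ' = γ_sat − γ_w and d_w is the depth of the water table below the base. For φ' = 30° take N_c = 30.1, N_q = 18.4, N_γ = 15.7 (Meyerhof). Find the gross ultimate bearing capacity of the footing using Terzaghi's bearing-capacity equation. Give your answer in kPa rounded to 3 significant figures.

q_ult ≈ 1030 kPa

q = γ·D_f = 17.6 × 2.7 = 47.52 kPa.
γ' = 8.59 kN/m³; averaging over the depth B below the base, γ̄ = γ' + (d_w/B)(γ − γ') = 10.139 kN/m³.
q·N_q = 47.52 × 18.4 = 874.37 kPa
0.5·γ·B·N_γ = 0.5 × 10.139 × 1.92 × 15.7 = 152.81 kPa
q_ult = 874.37 + 152.81 = 1027.2 kPa.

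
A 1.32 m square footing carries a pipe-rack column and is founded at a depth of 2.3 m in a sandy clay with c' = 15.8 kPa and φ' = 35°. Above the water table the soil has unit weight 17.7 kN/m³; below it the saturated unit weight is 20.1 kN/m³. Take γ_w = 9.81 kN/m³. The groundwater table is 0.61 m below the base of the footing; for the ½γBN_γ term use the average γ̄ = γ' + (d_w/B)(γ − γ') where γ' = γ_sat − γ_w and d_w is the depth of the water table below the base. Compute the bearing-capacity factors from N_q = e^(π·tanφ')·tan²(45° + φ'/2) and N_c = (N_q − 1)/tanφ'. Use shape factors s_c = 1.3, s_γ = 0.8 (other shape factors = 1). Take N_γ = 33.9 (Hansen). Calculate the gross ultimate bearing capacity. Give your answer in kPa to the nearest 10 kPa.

q_ult ≈ 2550 kPa

tan35° = 0.7002, so N_q = e^(π×0.7002)·tan²(62.5°) = 9.023 × 3.69 = 33.3.
N_c = (33.3 − 1)/tan35° = 46.12.
Effective surcharge at the founding depth q = γ·D_f = 17.7 × 2.3 = 40.71 kPa.
With d_w = 0.61 m < B, γ̄ = 10.29 + (0.61/1.32) × (17.7 − 10.29) = 13.714 kN/m³.
q_ult = c·N_c·s_c + q·N_q + 0.5·γ·B·N_γ·s_γ
     = 15.8 × 46.124 × 1.3 + 40.71 × 33.296 + 0.5 × 13.714 × 1.32 × 33.9 × 0.8
     = 947.38 + 1355.5 + 245.48 = 2548.3 kPa.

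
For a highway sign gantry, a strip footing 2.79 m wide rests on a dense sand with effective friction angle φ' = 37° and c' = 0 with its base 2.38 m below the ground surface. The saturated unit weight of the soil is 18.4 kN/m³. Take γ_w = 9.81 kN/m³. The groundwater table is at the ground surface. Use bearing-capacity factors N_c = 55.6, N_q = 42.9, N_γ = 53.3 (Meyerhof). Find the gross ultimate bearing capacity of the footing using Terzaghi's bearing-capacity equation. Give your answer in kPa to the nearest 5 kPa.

q_ult ≈ 1515 kPa

γ' = 18.4 − 9.81 = 8.59 kN/m³ (submerged throughout). q = 8.59 × 2.38 = 20.444 kPa; the same γ' applies in the ½γBN_γ term.
q·N_q = 20.444 × 42.9 = 877.06 kPa
0.5·γ·B·N_γ = 0.5 × 8.59 × 2.79 × 53.3 = 638.7 kPa
q_ult = 877.06 + 638.7 = 1515.8 kPa.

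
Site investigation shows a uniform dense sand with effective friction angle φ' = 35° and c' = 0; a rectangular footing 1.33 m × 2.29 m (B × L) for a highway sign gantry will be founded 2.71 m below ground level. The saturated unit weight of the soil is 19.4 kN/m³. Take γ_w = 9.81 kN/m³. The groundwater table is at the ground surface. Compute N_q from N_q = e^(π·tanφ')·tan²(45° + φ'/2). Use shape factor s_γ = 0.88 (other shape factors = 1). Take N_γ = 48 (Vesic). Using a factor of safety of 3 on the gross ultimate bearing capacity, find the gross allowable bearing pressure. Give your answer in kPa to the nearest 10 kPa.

q_all ≈ 380 kPa

N_q = e^(π·tan35°)·tan²(62.5°) = 33.3.
With the water table at the surface the whole profile is submerged: γ' = 19.4 − 9.81 = 9.59 kN/m³, so q = γ'·D_f = 25.989 kPa; the same γ' applies in the ½γBN_γ term.
q_ult = q·N_q + 0.5·γ·B·N_γ·s_γ
     = 25.989 × 33.296 + 0.5 × 9.59 × 1.33 × 48 × 0.88
     = 865.33 + 269.38 = 1134.7 kPa.
q_all = 1134.7 / 3 = 378.24 kPa.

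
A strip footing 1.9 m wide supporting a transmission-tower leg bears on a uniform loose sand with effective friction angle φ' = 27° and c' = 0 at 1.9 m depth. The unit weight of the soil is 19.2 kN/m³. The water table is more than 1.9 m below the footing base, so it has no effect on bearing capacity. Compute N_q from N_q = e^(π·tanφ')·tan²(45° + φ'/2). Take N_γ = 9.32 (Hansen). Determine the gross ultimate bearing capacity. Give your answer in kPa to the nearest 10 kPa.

tan27° = 0.5095, so N_q = e^(π×0.5095)·tan²(58.5°) = 4.957 × 2.663 = 13.2.
Effective surcharge at the founding depth q = γ·D_f = 19.2 × 1.9 = 36.48 kPa.
q_ult = q·N_q + 0.5·γ·B·N_γ
     = 36.48 × 13.199 + 0.5 × 19.2 × 1.9 × 9.32
     = 481.5 + 170 = 651.5 kPa.

q_ult ≈ 650 kPa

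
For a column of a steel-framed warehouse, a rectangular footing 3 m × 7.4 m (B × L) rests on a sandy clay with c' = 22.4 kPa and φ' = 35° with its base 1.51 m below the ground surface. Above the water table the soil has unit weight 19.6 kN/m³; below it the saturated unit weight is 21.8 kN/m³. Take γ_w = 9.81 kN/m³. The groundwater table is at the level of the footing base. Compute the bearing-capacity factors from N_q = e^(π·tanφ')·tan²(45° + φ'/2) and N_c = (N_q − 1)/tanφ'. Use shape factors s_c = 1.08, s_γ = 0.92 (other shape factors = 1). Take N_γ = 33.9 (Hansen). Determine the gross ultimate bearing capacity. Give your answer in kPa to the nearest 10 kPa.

tan35° = 0.7002, so N_q = e^(π×0.7002)·tan²(62.5°) = 9.023 × 3.69 = 33.3.
N_c = (33.3 − 1)/tan35° = 46.12.
Overburden at base level: q = 19.6 × 1.51 = 29.596 kPa.
Below the base the soil is submerged, so the ½γBN_γ term uses γ' = 21.8 − 9.81 = 11.99 kN/m³.
Cohesion term c·N_c·s_c = 22.4 × 46.124 × 1.08 = 1115.8 kPa; surcharge term q·N_q = 29.596 × 33.296 = 985.43 kPa; self-weight term 0.5·γ·B·N_γ·s_γ = 0.5 × 11.99 × 3 × 33.9 × 0.92 = 560.92 kPa.
q_ult = 1115.8 + 985.43 + 560.92 = 2662.2 kPa.

q_ult ≈ 2660 kPa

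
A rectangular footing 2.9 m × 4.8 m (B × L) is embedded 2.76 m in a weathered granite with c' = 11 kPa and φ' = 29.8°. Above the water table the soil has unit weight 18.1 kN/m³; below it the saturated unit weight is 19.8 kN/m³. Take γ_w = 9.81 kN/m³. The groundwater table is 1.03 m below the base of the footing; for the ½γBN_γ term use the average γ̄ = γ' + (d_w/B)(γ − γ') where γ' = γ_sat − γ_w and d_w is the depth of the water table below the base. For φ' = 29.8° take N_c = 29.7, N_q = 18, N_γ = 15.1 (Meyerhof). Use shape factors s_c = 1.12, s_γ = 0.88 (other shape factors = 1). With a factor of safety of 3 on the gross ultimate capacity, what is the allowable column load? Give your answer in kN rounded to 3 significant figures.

P_all ≈ 7020 kN

Effective surcharge at the founding depth q = γ·D_f = 18.1 × 2.76 = 49.956 kPa.
With d_w = 1.03 m < B, γ̄ = 9.99 + (1.03/2.9) × (18.1 − 9.99) = 12.87 kN/m³.
q_ult = c·N_c·s_c + q·N_q + 0.5·γ·B·N_γ·s_γ
     = 11 × 29.7 × 1.12 + 49.956 × 18 + 0.5 × 12.87 × 2.9 × 15.1 × 0.88
     = 365.9 + 899.21 + 247.98 = 1513.1 kPa.
Gross allowable pressure q_all = 1513.1 / 3 = 504.36 kPa.
Footing area = 13.92 m², so allowable column load = 504.36 × 13.92 = 7020.8 kN.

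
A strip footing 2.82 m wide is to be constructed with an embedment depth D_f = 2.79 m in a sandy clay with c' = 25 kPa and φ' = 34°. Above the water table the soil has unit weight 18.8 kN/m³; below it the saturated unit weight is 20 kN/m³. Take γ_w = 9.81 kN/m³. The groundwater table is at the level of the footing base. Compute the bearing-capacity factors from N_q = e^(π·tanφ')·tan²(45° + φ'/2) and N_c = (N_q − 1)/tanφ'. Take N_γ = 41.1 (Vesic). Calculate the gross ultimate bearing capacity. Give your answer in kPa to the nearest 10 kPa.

q_ult ≈ 3190 kPa

tan34° = 0.6745, so N_q = e^(π×0.6745)·tan²(62°) = 8.323 × 3.537 = 29.44.
N_c = (29.44 − 1)/tan34° = 42.16.
q = γ·D_f = 18.8 × 2.79 = 52.452 kPa.
For the ½γBN_γ term take γ' = 20 − 9.81 = 10.19 kN/m³ (soil below base is submerged).
c·N_c = 25 × 42.164 = 1054.1 kPa
q·N_q = 52.452 × 29.44 = 1544.2 kPa
0.5·γ·B·N_γ = 0.5 × 10.19 × 2.82 × 41.1 = 590.52 kPa
q_ult = 1054.1 + 1544.2 + 590.52 = 3188.8 kPa.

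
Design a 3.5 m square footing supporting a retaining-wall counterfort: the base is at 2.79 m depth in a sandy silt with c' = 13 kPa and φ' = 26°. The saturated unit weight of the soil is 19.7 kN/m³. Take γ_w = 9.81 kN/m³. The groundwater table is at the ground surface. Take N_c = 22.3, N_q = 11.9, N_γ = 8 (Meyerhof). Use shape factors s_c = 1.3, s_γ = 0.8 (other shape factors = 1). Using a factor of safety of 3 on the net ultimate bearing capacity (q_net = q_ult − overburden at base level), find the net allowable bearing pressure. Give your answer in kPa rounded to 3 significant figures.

q_all(net) ≈ 263 kPa

Water table at ground surface, so effective unit weight γ' = 19.7 − 9.81 = 9.89 kN/m³ is used throughout; overburden q = 9.89 × 2.79 = 27.593 kPa; the same γ' applies in the ½γBN_γ term.
Cohesion term c·N_c·s_c = 13 × 22.3 × 1.3 = 376.87 kPa; surcharge term q·N_q = 27.593 × 11.9 = 328.36 kPa; self-weight term 0.5·γ·B·N_γ·s_γ = 0.5 × 9.89 × 3.5 × 8 × 0.8 = 110.77 kPa.
q_ult = 376.87 + 328.36 + 110.77 = 816 kPa.
q_net = 816 − 27.593 = 788.4 kPa.
q_all(net) = 788.4 / 3 = 262.8 kPa.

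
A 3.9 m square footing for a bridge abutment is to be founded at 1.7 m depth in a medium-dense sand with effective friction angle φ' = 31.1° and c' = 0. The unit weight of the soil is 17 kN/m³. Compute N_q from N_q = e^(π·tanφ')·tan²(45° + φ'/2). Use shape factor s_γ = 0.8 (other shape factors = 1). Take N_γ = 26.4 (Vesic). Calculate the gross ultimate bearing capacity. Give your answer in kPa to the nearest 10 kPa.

tan31.1° = 0.6032, so N_q = e^(π×0.6032)·tan²(60.55°) = 6.653 × 3.137 = 20.87.
q = γ·D_f = 17 × 1.7 = 28.9 kPa.
q·N_q = 28.9 × 20.87 = 603.15 kPa
0.5·γ·B·N_γ·s_γ = 0.5 × 17 × 3.9 × 26.4 × 0.8 = 700.13 kPa
q_ult = 603.15 + 700.13 = 1303.3 kPa.

q_ult ≈ 1300 kPa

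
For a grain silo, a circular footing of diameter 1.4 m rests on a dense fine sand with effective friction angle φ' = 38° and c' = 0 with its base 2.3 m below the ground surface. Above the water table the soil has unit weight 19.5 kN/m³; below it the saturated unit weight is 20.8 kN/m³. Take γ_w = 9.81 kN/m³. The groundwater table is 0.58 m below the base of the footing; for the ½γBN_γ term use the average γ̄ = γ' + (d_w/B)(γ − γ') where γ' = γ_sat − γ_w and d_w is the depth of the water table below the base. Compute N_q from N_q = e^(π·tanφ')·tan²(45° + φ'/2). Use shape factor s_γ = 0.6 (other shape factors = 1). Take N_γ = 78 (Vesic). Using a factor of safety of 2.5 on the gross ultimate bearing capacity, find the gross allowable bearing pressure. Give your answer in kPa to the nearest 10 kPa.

N_q = e^(π·tan38°)·tan²(64°) = 48.93.
Effective surcharge at the founding depth q = γ·D_f = 19.5 × 2.3 = 44.85 kPa.
With d_w = 0.58 m < B, γ̄ = 10.99 + (0.58/1.4) × (19.5 − 10.99) = 14.516 kN/m³.
q_ult = q·N_q + 0.5·γ·B·N_γ·s_γ
     = 44.85 × 48.933 + 0.5 × 14.516 × 1.4 × 78 × 0.6
     = 2194.7 + 475.53 = 2670.2 kPa.
q_all = 2670.2 / 2.5 = 1068.1 kPa.

q_all ≈ 1070 kPa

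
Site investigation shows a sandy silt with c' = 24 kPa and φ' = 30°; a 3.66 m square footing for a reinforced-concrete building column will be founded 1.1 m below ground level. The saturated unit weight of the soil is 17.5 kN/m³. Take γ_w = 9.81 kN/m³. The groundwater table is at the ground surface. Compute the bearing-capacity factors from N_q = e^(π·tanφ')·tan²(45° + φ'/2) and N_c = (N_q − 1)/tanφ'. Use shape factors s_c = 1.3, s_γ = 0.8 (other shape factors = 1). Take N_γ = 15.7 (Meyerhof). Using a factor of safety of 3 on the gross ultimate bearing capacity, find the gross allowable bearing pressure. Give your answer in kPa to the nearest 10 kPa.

q_all ≈ 420 kPa

N_q = e^(π·tan30°)·tan²(60°) = 18.4; N_c = (N_q − 1)/tanφ' = 30.14.
γ' = 17.5 − 9.81 = 7.69 kN/m³ (submerged throughout). q = 7.69 × 1.1 = 8.459 kPa; the same γ' applies in the ½γBN_γ term.
c·N_c·s_c = 24 × 30.14 × 1.3 = 940.36 kPa
q·N_q = 8.459 × 18.401 = 155.66 kPa
0.5·γ·B·N_γ·s_γ = 0.5 × 7.69 × 3.66 × 15.7 × 0.8 = 176.75 kPa
q_ult = 940.36 + 155.66 + 176.75 = 1272.8 kPa.
q_all = 1272.8 / 3 = 424.25 kPa.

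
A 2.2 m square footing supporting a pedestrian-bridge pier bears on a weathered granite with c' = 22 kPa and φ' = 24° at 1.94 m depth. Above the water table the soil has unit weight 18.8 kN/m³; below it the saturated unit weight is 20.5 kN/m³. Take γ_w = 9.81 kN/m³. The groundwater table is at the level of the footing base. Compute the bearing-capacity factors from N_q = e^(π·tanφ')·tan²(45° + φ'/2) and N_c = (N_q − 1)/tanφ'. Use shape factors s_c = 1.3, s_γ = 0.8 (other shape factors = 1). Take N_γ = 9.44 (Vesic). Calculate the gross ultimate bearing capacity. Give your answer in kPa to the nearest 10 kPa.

tan24° = 0.4452, so N_q = e^(π×0.4452)·tan²(57°) = 4.05 × 2.371 = 9.6.
N_c = (9.6 − 1)/tan24° = 19.32.
Overburden at base level: q = 18.8 × 1.94 = 36.472 kPa.
Below the base the soil is submerged, so the ½γBN_γ term uses γ' = 20.5 − 9.81 = 10.69 kN/m³.
Cohesion term c·N_c·s_c = 22 × 19.324 × 1.3 = 552.65 kPa; surcharge term q·N_q = 36.472 × 9.6034 = 350.26 kPa; self-weight term 0.5·γ·B·N_γ·s_γ = 0.5 × 10.69 × 2.2 × 9.44 × 0.8 = 88.804 kPa.
q_ult = 552.65 + 350.26 + 88.804 = 991.71 kPa.

q_ult ≈ 990 kPa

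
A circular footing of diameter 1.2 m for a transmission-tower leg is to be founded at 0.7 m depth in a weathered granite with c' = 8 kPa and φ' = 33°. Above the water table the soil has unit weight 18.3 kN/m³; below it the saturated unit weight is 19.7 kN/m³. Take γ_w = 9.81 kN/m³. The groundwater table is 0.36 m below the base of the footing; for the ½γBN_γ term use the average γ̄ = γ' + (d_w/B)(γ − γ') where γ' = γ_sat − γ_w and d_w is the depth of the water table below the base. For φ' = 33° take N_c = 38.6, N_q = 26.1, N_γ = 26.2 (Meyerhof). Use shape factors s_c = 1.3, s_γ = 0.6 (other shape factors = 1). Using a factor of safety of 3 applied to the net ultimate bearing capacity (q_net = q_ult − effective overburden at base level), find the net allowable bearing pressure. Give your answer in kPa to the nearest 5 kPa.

q_all(net) ≈ 280 kPa

Overburden at base level: q = 18.3 × 0.7 = 12.81 kPa.
The water table is 0.36 m below the base (< B = 1.2 m), so the ½γBN_γ term uses γ̄ = γ' + (d_w/B)(γ − γ') = 9.89 + (0.36/1.2)(18.3 − 9.89) = 12.413 kN/m³.
Cohesion term c·N_c·s_c = 8 × 38.6 × 1.3 = 401.44 kPa; surcharge term q·N_q = 12.81 × 26.1 = 334.34 kPa; self-weight term 0.5·γ·B·N_γ·s_γ = 0.5 × 12.413 × 1.2 × 26.2 × 0.6 = 117.08 kPa.
q_ult = 401.44 + 334.34 + 117.08 = 852.86 kPa.
Net ultimate: q_net = 852.86 − 12.81 = 840.05 kPa.
q_all(net) = 840.05 / 3 = 280.02 kPa.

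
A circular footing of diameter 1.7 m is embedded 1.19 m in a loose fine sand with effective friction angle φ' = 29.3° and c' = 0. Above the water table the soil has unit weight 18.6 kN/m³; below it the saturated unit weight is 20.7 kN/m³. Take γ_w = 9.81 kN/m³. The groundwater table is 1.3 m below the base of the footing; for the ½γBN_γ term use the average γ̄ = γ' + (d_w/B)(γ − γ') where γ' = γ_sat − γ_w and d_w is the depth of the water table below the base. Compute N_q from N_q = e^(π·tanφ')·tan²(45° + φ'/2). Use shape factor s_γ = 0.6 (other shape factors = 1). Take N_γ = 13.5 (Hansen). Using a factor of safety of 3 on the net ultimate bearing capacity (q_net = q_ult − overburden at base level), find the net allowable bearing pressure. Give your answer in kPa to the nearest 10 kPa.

q_all(net) ≈ 160 kPa

N_q = e^(π·tan29.3°)·tan²(59.65°) = 17.
Effective surcharge at the founding depth q = γ·D_f = 18.6 × 1.19 = 22.134 kPa.
With d_w = 1.3 m < B, γ̄ = 10.89 + (1.3/1.7) × (18.6 − 10.89) = 16.786 kN/m³.
q_ult = q·N_q + 0.5·γ·B·N_γ·s_γ
     = 22.134 × 17.004 + 0.5 × 16.786 × 1.7 × 13.5 × 0.6
     = 376.38 + 115.57 = 491.95 kPa.
q_net = 491.95 − 22.134 = 469.81 kPa.
q_all(net) = 469.81 / 3 = 156.6 kPa.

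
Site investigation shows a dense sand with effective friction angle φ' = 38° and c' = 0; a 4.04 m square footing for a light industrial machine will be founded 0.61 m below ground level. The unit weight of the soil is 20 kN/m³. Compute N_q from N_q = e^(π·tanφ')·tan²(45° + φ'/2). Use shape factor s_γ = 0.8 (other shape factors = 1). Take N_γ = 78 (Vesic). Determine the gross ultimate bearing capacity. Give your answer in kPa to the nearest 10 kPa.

q_ult ≈ 3120 kPa

tan38° = 0.7813, so N_q = e^(π×0.7813)·tan²(64°) = 11.64 × 4.204 = 48.93.
Overburden at base level: q = 20 × 0.61 = 12.2 kPa.
Surcharge term q·N_q = 12.2 × 48.933 = 596.99 kPa; self-weight term 0.5·γ·B·N_γ·s_γ = 0.5 × 20 × 4.04 × 78 × 0.8 = 2521 kPa.
q_ult = 596.99 + 2521 = 3117.9 kPa.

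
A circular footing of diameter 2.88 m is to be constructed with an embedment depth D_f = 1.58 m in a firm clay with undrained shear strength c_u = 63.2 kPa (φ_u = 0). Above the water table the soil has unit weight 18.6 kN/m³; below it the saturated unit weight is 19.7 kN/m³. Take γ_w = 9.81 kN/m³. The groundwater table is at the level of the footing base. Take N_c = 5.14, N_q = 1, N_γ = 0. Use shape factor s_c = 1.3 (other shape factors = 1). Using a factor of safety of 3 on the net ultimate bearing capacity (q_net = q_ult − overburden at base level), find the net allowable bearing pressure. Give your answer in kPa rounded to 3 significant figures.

q_all(net) ≈ 141 kPa

Effective surcharge at the founding depth q = γ·D_f = 18.6 × 1.58 = 29.388 kPa.
q_ult = c·N_c·s_c + q·N_q
     = 63.2 × 5.14 × 1.3 + 29.388 × 1
     = 422.3 + 29.388 = 451.69 kPa.
q_net = 451.69 − 29.388 = 422.3 kPa.
q_all(net) = 422.3 / 3 = 140.77 kPa.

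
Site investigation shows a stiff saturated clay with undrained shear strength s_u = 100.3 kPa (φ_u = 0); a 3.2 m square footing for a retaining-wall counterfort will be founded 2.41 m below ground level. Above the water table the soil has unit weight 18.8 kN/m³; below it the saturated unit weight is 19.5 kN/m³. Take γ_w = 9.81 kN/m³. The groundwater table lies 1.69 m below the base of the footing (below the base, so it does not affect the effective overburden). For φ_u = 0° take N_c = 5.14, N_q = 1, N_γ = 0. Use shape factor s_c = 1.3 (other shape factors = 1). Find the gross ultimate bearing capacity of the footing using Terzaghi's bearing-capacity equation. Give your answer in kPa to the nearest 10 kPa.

q = γ·D_f = 18.8 × 2.41 = 45.308 kPa.
c·N_c·s_c = 100.3 × 5.14 × 1.3 = 670.2 kPa
q·N_q = 45.308 × 1 = 45.308 kPa
q_ult = 670.2 + 45.308 = 715.51 kPa.

q_ult ≈ 720 kPa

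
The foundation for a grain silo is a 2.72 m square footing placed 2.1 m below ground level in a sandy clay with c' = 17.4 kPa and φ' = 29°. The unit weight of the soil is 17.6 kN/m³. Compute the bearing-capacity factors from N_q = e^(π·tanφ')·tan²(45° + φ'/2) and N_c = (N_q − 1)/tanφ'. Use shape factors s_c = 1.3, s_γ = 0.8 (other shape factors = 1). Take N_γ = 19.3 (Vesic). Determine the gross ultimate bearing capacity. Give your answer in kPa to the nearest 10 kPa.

tan29° = 0.5543, so N_q = e^(π×0.5543)·tan²(59.5°) = 5.705 × 2.882 = 16.44.
N_c = (16.44 − 1)/tan29° = 27.86.
Overburden at base level: q = 17.6 × 2.1 = 36.96 kPa.
Cohesion term c·N_c·s_c = 17.4 × 27.86 × 1.3 = 630.2 kPa; surcharge term q·N_q = 36.96 × 16.443 = 607.74 kPa; self-weight term 0.5·γ·B·N_γ·s_γ = 0.5 × 17.6 × 2.72 × 19.3 × 0.8 = 369.57 kPa.
q_ult = 630.2 + 607.74 + 369.57 = 1607.5 kPa.

q_ult ≈ 1610 kPa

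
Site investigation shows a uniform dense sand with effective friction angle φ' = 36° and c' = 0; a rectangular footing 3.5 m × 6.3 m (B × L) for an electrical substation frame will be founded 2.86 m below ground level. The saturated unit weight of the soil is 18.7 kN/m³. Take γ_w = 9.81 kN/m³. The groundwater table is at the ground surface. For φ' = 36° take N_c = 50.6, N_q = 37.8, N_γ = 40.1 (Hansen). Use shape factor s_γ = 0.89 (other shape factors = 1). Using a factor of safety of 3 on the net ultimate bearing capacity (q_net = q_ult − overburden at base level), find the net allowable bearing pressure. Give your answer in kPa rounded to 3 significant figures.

Water table at ground surface, so effective unit weight γ' = 18.7 − 9.81 = 8.89 kN/m³ is used throughout; overburden q = 8.89 × 2.86 = 25.425 kPa; the same γ' applies in the ½γBN_γ term.
Surcharge term q·N_q = 25.425 × 37.8 = 961.08 kPa; self-weight term 0.5·γ·B·N_γ·s_γ = 0.5 × 8.89 × 3.5 × 40.1 × 0.89 = 555.23 kPa.
q_ult = 961.08 + 555.23 = 1516.3 kPa.
q_net = 1516.3 − 25.425 = 1490.9 kPa.
q_all(net) = 1490.9 / 3 = 496.96 kPa.

q_all(net) ≈ 497 kPa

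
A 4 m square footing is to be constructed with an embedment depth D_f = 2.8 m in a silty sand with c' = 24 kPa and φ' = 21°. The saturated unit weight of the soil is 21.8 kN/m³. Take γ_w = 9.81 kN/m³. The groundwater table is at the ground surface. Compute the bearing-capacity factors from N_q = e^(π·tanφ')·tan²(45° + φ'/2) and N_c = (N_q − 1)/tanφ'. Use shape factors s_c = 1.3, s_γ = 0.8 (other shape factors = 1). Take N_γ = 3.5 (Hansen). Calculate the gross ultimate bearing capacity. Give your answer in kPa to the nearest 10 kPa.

tan21° = 0.3839, so N_q = e^(π×0.3839)·tan²(55.5°) = 3.34 × 2.117 = 7.07.
N_c = (7.07 − 1)/tan21° = 15.81.
γ' = 21.8 − 9.81 = 11.99 kN/m³ (submerged throughout). q = 11.99 × 2.8 = 33.572 kPa; the same γ' applies in the ½γBN_γ term.
c·N_c·s_c = 24 × 15.815 × 1.3 = 493.42 kPa
q·N_q = 33.572 × 7.0708 = 237.38 kPa
0.5·γ·B·N_γ·s_γ = 0.5 × 11.99 × 4 × 3.5 × 0.8 = 67.144 kPa
q_ult = 493.42 + 237.38 + 67.144 = 797.95 kPa.

q_ult ≈ 800 kPa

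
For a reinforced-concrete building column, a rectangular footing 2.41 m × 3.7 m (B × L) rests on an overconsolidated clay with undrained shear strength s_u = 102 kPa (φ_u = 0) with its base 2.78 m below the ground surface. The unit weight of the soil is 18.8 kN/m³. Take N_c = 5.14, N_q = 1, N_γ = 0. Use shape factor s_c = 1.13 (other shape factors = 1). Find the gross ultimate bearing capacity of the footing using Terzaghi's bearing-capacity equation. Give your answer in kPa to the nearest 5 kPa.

Effective surcharge at the founding depth q = γ·D_f = 18.8 × 2.78 = 52.264 kPa.
q_ult = c·N_c·s_c + q·N_q
     = 102 × 5.14 × 1.13 + 52.264 × 1
     = 592.44 + 52.264 = 644.7 kPa.

q_ult ≈ 645 kPa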